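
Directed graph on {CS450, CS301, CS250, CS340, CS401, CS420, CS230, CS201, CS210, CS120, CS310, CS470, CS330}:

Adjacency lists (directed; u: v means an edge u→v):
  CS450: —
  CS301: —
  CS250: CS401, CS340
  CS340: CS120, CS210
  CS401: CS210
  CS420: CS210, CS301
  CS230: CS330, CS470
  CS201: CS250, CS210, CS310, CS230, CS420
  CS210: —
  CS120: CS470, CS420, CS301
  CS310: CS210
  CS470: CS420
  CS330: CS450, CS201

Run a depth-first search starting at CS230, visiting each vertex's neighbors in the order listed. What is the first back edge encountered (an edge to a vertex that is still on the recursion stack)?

DFS from CS230 (visiting each vertex's neighbors in the order listed); mark gray on enter, black on exit:
CS230 gray
  CS330 gray
    CS450 gray
    CS450 black
    CS201 gray
      CS250 gray
        CS401 gray
          CS210 gray
          CS210 black
        CS401 black
        CS340 gray
          CS120 gray
            CS470 gray
              CS420 gray
                CS420→CS210: CS210 black — skip
                CS301 gray
                CS301 black
              CS420 black
            CS470 black
            CS120→CS420: CS420 black — skip
            CS120→CS301: CS301 black — skip
          CS120 black
          CS340→CS210: CS210 black — skip
        CS340 black
      CS250 black
      CS201→CS210: CS210 black — skip
      CS310 gray
        CS310→CS210: CS210 black — skip
      CS310 black
      CS201→CS230: CS230 is gray → back edge
First back edge: CS201 → CS230.

CS201→CS230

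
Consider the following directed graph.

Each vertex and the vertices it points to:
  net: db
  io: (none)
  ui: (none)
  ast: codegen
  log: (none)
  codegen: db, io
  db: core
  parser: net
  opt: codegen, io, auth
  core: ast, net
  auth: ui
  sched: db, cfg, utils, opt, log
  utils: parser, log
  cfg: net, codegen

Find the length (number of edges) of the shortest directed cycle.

3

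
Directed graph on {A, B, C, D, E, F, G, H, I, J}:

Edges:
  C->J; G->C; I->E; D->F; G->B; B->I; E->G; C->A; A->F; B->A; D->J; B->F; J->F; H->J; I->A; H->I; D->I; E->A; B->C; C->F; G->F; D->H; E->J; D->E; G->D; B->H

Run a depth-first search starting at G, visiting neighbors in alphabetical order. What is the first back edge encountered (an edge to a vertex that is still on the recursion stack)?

DFS from G (visiting neighbors in alphabetical order); mark gray on enter, black on exit:
G gray
  B gray
    A gray
      F gray
      F black
    A black
    C gray
      C→A: A black — skip
      C→F: F black — skip
      J gray
        J→F: F black — skip
      J black
    C black
    B→F: F black — skip
    H gray
      I gray
        I→A: A black — skip
        E gray
          E→A: A black — skip
          E→G: G is gray → back edge
First back edge: E → G.

E->G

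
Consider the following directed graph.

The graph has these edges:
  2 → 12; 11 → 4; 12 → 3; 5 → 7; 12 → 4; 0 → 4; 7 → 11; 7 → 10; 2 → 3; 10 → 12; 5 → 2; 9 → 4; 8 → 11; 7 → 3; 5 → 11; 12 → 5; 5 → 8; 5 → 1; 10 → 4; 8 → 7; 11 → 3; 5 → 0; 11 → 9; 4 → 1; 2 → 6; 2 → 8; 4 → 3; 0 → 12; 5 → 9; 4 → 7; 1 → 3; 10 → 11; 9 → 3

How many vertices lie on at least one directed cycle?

10

A vertex is on a directed cycle iff it belongs to a strongly connected component of size ≥ 2 (or has a self-loop).
The vertices on cycles are {0, 2, 4, 5, 7, 8, 9, 10, 11, 12} — 10 in total.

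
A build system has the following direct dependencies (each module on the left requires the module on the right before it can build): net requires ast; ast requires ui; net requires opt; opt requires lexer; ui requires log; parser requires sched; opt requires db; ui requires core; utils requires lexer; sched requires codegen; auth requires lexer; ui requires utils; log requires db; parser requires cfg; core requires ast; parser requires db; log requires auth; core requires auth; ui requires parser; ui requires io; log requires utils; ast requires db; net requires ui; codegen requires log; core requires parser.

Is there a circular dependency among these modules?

DFS with white/gray/black marking, starting from codegen:
codegen gray
  log gray
    auth gray
      lexer gray
      lexer black
    auth black
    utils gray
      utils→lexer: lexer black — skip
    utils black
    db gray
    db black
  log black
codegen black
parser gray
  parser→db: db black — skip
  sched gray
    sched→codegen: codegen black — skip
  sched black
  cfg gray
  cfg black
parser black
core gray
  ast gray
    ast→db: db black — skip
    ui gray
      ui→core: core is gray → back edge
Back edge found, so a cycle exists: core → ast → ui → core.

Yes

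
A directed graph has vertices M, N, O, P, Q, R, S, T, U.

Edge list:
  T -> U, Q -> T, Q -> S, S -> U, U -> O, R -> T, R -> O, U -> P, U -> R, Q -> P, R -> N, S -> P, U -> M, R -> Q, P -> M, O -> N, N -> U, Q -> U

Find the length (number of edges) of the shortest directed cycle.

For each vertex v, BFS finds the shortest path from v back to v.
The shortest such closed walk is R → N → U → R, length 3.

3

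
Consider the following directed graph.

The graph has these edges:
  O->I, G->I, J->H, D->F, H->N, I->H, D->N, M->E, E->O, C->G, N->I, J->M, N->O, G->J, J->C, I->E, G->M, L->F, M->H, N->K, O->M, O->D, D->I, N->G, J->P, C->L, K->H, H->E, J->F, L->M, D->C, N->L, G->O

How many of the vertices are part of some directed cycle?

12

A vertex is on a directed cycle iff it belongs to a strongly connected component of size ≥ 2 (or has a self-loop).
The vertices on cycles are {C, D, E, G, H, I, J, K, L, M, N, O} — 12 in total.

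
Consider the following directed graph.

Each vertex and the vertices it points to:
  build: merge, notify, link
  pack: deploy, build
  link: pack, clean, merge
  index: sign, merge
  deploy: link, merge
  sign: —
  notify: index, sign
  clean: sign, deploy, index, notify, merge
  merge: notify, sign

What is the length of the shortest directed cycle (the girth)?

3

For each vertex v, BFS finds the shortest path from v back to v.
The shortest such closed walk is pack → deploy → link → pack, length 3.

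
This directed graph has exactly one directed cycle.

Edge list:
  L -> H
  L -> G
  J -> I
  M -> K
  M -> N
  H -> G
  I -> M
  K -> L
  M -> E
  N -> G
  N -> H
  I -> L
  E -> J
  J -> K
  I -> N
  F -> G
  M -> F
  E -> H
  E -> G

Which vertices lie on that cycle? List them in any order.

E, I, J, M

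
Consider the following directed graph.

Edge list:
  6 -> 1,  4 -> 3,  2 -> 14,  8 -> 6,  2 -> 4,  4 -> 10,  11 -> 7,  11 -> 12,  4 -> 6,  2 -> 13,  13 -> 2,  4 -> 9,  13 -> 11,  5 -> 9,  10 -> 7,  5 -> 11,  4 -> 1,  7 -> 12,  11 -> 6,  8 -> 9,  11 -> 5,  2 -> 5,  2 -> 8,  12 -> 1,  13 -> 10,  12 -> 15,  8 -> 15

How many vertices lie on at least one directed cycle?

4

A vertex is on a directed cycle iff it belongs to a strongly connected component of size ≥ 2 (or has a self-loop).
The vertices on cycles are {2, 5, 11, 13} — 4 in total.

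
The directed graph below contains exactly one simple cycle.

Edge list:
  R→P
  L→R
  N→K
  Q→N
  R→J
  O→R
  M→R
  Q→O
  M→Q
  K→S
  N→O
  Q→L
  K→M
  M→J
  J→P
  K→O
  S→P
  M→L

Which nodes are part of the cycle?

K, M, N, Q

DFS with gray/black marking from K:
K gray
  S gray
    P gray
    P black
  S black
  M gray
    Q gray
      L gray
        R gray
          R→P: P black — skip
          J gray
            J→P: P black — skip
          J black
        R black
      L black
      O gray
        O→R: R black — skip
      O black
      N gray
        N→O: O black — skip
        N→K: K is gray → back edge
Back edge closes the cycle K → M → Q → N → K; its vertices are {K, M, N, Q}.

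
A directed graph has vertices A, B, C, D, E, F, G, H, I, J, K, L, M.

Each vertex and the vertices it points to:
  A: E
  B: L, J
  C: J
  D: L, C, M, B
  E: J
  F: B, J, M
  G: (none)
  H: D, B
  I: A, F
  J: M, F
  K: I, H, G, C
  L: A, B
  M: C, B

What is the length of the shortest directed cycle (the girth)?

2

For each vertex v, BFS finds the shortest path from v back to v.
The shortest such closed walk is F → J → F, length 2.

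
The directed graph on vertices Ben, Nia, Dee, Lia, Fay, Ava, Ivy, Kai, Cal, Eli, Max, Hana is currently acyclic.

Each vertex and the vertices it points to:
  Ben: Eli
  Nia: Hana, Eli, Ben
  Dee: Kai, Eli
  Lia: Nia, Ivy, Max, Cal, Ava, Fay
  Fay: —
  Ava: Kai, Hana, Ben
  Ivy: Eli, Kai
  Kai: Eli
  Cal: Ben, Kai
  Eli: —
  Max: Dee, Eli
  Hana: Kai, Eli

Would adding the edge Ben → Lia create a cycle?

Yes

Adding Ben→Lia creates a cycle iff Lia can already reach Ben.
Path from Lia: Lia → Ava → Ben.
So Lia → … → Ben → Lia is a cycle.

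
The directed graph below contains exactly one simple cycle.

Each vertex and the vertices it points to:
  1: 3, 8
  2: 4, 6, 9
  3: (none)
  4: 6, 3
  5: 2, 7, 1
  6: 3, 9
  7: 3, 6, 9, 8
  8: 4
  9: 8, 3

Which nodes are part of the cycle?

DFS with gray/black marking from 8:
8 gray
  4 gray
    6 gray
      3 gray
      3 black
      9 gray
        9→8: 8 is gray → back edge
Back edge closes the cycle 8 → 4 → 6 → 9 → 8; its vertices are {4, 6, 8, 9}.

4, 6, 8, 9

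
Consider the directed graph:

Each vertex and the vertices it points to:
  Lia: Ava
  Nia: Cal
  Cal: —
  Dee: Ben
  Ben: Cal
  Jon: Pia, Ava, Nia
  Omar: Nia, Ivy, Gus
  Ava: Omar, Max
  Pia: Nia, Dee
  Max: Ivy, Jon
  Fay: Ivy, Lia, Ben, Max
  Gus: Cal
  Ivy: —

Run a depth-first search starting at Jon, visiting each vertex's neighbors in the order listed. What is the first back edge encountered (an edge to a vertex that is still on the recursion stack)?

Max→Jon

DFS from Jon (visiting each vertex's neighbors in the order listed); mark gray on enter, black on exit:
Jon gray
  Pia gray
    Nia gray
      Cal gray
      Cal black
    Nia black
    Dee gray
      Ben gray
        Ben→Cal: Cal black — skip
      Ben black
    Dee black
  Pia black
  Ava gray
    Omar gray
      Omar→Nia: Nia black — skip
      Ivy gray
      Ivy black
      Gus gray
        Gus→Cal: Cal black — skip
      Gus black
    Omar black
    Max gray
      Max→Ivy: Ivy black — skip
      Max→Jon: Jon is gray → back edge
First back edge: Max → Jon.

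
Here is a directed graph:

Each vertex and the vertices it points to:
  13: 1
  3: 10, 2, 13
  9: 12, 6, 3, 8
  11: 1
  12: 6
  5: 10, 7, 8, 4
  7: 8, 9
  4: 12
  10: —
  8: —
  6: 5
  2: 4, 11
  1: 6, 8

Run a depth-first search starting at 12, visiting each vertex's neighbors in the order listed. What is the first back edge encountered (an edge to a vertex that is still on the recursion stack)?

DFS from 12 (visiting each vertex's neighbors in the order listed); mark gray on enter, black on exit:
12 gray
  6 gray
    5 gray
      10 gray
      10 black
      7 gray
        8 gray
        8 black
        9 gray
          9→12: 12 is gray → back edge
First back edge: 9 → 12.

9->12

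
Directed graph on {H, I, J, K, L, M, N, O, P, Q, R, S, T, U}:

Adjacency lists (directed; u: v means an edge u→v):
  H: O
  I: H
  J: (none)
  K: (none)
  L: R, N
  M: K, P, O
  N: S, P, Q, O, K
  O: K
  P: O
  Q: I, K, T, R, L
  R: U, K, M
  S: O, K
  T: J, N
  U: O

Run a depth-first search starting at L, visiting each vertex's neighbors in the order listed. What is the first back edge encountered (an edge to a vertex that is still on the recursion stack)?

DFS from L (visiting each vertex's neighbors in the order listed); mark gray on enter, black on exit:
L gray
  R gray
    U gray
      O gray
        K gray
        K black
      O black
    U black
    R→K: K black — skip
    M gray
      M→K: K black — skip
      P gray
        P→O: O black — skip
      P black
      M→O: O black — skip
    M black
  R black
  N gray
    S gray
      S→O: O black — skip
      S→K: K black — skip
    S black
    N→P: P black — skip
    Q gray
      I gray
        H gray
          H→O: O black — skip
        H black
      I black
      Q→K: K black — skip
      T gray
        J gray
        J black
        T→N: N is gray → back edge
First back edge: T → N.

T->N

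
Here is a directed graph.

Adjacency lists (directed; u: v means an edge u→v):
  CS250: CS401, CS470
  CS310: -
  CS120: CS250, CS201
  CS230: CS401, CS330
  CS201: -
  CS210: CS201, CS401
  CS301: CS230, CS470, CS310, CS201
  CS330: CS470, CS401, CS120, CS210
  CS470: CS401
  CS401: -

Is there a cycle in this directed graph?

DFS with white/gray/black marking, starting from CS120:
CS120 gray
  CS250 gray
    CS401 gray
    CS401 black
    CS470 gray
      CS470→CS401: CS401 black — skip
    CS470 black
  CS250 black
  CS201 gray
  CS201 black
CS120 black
CS310 gray
CS310 black
CS230 gray
  CS230→CS401: CS401 black — skip
  CS330 gray
    CS330→CS470: CS470 black — skip
    CS330→CS401: CS401 black — skip
    CS330→CS120: CS120 black — skip
    CS210 gray
      CS210→CS201: CS201 black — skip
      CS210→CS401: CS401 black — skip
    CS210 black
  CS330 black
CS230 black
CS301 gray
  CS301→CS230: CS230 black — skip
  CS301→CS470: CS470 black — skip
  CS301→CS310: CS310 black — skip
  CS301→CS201: CS201 black — skip
CS301 black
Every edge goes to a white or black vertex — no back edge, so the graph is acyclic.

No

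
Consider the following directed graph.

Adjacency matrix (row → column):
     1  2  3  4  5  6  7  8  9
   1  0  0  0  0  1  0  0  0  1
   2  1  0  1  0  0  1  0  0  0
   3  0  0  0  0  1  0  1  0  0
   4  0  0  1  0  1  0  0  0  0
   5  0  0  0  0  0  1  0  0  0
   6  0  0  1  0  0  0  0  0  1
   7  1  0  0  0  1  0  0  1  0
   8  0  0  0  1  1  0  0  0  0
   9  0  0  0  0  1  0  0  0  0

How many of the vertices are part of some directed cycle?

8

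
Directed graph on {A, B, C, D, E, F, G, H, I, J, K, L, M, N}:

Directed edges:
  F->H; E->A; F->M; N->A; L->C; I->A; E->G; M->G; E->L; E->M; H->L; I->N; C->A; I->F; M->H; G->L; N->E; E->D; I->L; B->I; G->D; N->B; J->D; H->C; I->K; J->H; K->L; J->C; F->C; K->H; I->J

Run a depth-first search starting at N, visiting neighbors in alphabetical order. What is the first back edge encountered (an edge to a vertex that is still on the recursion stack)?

DFS from N (visiting neighbors in alphabetical order); mark gray on enter, black on exit:
N gray
  A gray
  A black
  B gray
    I gray
      I→A: A black — skip
      F gray
        C gray
          C→A: A black — skip
        C black
        H gray
          H→C: C black — skip
          L gray
            L→C: C black — skip
          L black
        H black
        M gray
          G gray
            D gray
            D black
            G→L: L black — skip
          G black
          M→H: H black — skip
        M black
      F black
      J gray
        J→C: C black — skip
        J→D: D black — skip
        J→H: H black — skip
      J black
      K gray
        K→H: H black — skip
        K→L: L black — skip
      K black
      I→L: L black — skip
      I→N: N is gray → back edge
First back edge: I → N.

I→N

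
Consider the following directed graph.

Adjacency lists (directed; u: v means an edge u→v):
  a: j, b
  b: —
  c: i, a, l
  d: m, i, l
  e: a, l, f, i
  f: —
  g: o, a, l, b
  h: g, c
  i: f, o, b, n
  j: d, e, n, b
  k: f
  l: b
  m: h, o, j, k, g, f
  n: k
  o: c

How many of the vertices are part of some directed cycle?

A vertex is on a directed cycle iff it belongs to a strongly connected component of size ≥ 2 (or has a self-loop).
The vertices on cycles are {a, c, d, e, g, h, i, j, m, o} — 10 in total.

10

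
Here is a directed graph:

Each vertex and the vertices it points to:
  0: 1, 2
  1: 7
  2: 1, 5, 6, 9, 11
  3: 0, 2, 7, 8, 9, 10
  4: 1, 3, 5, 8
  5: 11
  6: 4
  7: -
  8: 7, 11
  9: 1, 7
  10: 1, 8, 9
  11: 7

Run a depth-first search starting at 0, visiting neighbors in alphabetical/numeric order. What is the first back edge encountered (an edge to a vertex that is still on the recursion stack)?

3→0

DFS from 0 (visiting neighbors in alphabetical/numeric order); mark gray on enter, black on exit:
0 gray
  1 gray
    7 gray
    7 black
  1 black
  2 gray
    2→1: 1 black — skip
    5 gray
      11 gray
        11→7: 7 black — skip
      11 black
    5 black
    6 gray
      4 gray
        4→1: 1 black — skip
        3 gray
          3→0: 0 is gray → back edge
First back edge: 3 → 0.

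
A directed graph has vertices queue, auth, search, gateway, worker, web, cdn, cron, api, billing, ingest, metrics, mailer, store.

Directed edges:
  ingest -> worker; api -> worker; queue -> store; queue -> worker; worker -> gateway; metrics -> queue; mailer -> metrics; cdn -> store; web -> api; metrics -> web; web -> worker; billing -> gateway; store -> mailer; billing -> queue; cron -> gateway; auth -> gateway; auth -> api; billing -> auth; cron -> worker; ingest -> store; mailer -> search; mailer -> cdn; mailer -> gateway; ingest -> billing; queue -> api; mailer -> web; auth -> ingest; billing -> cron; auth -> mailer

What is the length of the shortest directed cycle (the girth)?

For each vertex v, BFS finds the shortest path from v back to v.
The shortest such closed walk is billing → auth → ingest → billing, length 3.

3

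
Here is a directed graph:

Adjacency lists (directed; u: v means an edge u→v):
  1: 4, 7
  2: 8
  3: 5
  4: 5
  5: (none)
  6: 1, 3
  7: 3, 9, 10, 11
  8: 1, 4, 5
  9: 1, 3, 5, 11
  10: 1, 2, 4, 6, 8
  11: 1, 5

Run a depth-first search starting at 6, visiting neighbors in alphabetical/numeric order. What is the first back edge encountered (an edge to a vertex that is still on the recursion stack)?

DFS from 6 (visiting neighbors in alphabetical/numeric order); mark gray on enter, black on exit:
6 gray
  1 gray
    4 gray
      5 gray
      5 black
    4 black
    7 gray
      3 gray
        3→5: 5 black — skip
      3 black
      9 gray
        9→1: 1 is gray → back edge
First back edge: 9 → 1.

9→1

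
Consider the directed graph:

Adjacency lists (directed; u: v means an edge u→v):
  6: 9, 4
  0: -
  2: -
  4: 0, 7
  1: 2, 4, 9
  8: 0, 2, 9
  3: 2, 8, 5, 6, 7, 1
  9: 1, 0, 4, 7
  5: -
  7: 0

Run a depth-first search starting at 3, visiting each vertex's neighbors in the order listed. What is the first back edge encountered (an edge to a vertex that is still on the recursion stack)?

DFS from 3 (visiting each vertex's neighbors in the order listed); mark gray on enter, black on exit:
3 gray
  2 gray
  2 black
  8 gray
    0 gray
    0 black
    8→2: 2 black — skip
    9 gray
      1 gray
        1→2: 2 black — skip
        4 gray
          4→0: 0 black — skip
          7 gray
            7→0: 0 black — skip
          7 black
        4 black
        1→9: 9 is gray → back edge
First back edge: 1 → 9.

1→9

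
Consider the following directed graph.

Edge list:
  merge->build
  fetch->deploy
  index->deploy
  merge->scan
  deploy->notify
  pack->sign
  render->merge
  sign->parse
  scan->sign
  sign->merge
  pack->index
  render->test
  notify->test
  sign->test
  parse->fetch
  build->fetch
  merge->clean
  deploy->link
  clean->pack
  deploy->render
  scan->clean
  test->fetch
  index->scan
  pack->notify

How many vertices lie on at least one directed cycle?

A vertex is on a directed cycle iff it belongs to a strongly connected component of size ≥ 2 (or has a self-loop).
The vertices on cycles are {pack, scan, sign, test, build, clean, fetch, index, merge, parse, deploy, notify, render} — 13 in total.

13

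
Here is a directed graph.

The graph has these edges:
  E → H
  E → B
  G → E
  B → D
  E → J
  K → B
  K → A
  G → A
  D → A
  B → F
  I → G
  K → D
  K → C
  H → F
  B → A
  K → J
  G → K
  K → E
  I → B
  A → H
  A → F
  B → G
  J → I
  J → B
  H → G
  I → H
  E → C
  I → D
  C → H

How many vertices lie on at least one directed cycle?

10

A vertex is on a directed cycle iff it belongs to a strongly connected component of size ≥ 2 (or has a self-loop).
The vertices on cycles are {A, B, C, D, E, G, H, I, J, K} — 10 in total.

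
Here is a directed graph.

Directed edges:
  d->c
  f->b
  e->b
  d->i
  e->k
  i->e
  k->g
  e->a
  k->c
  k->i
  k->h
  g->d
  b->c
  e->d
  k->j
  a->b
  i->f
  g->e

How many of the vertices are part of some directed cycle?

A vertex is on a directed cycle iff it belongs to a strongly connected component of size ≥ 2 (or has a self-loop).
The vertices on cycles are {d, e, g, i, k} — 5 in total.

5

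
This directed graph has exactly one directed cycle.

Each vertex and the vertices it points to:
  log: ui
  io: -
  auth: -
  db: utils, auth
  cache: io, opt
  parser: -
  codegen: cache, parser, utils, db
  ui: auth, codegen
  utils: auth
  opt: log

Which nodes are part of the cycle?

DFS with gray/black marking from ui:
ui gray
  auth gray
  auth black
  codegen gray
    cache gray
      io gray
      io black
      opt gray
        log gray
          log→ui: ui is gray → back edge
Back edge closes the cycle ui → codegen → cache → opt → log → ui; its vertices are {ui, log, opt, cache, codegen}.

ui, log, opt, cache, codegen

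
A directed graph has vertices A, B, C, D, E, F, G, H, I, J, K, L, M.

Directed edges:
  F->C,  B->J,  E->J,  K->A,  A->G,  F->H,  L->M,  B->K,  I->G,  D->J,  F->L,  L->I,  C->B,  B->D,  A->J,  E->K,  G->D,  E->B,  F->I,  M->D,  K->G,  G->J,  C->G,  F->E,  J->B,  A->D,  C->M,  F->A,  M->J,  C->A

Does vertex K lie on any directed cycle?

Yes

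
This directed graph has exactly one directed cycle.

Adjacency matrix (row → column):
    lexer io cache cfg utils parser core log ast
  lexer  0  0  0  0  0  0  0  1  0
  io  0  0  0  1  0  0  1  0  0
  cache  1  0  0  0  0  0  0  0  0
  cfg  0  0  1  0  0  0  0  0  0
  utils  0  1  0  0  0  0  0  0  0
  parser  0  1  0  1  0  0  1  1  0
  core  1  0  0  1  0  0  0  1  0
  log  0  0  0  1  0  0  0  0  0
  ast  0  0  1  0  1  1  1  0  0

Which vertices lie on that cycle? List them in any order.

cfg, log, cache, lexer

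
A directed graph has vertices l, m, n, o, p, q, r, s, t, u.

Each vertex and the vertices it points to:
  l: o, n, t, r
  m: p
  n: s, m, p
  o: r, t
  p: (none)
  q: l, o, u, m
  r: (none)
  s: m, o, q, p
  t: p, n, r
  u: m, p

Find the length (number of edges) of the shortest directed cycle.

For each vertex v, BFS finds the shortest path from v back to v.
The shortest such closed walk is q → l → n → s → q, length 4.

4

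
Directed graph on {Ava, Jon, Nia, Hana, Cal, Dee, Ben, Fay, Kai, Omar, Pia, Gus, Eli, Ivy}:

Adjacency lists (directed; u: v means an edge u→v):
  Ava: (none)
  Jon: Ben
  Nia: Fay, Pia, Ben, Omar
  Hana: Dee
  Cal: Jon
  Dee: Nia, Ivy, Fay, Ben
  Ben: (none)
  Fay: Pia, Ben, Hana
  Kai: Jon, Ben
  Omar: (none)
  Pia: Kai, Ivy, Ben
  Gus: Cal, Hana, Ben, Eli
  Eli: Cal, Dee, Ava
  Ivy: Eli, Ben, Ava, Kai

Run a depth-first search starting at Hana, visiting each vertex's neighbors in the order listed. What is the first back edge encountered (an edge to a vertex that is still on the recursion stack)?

Eli→Dee

DFS from Hana (visiting each vertex's neighbors in the order listed); mark gray on enter, black on exit:
Hana gray
  Dee gray
    Nia gray
      Fay gray
        Pia gray
          Kai gray
            Jon gray
              Ben gray
              Ben black
            Jon black
            Kai→Ben: Ben black — skip
          Kai black
          Ivy gray
            Eli gray
              Cal gray
                Cal→Jon: Jon black — skip
              Cal black
              Eli→Dee: Dee is gray → back edge
First back edge: Eli → Dee.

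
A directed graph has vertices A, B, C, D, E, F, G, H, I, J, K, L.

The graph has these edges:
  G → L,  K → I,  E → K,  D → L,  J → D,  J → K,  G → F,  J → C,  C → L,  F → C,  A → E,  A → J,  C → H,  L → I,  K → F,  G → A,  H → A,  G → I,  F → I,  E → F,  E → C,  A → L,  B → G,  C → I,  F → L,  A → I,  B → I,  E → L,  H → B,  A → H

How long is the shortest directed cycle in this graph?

2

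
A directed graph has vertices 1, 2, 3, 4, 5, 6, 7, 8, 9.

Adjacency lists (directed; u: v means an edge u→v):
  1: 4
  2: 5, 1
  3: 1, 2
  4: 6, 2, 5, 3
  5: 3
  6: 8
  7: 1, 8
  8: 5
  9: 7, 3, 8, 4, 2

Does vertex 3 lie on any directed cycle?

Yes

3 is on a cycle iff 3 can reach itself via ≥1 edge.
3 → 1 → 4 → 3 — yes.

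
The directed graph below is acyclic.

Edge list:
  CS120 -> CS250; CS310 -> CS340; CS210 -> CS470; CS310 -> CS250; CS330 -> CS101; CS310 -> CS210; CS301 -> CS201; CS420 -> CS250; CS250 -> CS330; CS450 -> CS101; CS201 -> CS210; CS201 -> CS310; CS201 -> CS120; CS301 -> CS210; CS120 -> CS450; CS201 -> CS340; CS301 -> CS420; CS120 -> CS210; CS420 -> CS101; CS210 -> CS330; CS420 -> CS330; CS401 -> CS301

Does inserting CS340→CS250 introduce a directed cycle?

Adding CS340→CS250 creates a cycle iff CS250 can already reach CS340.
Explore from CS250: no path reaches CS340. The graph stays acyclic.

No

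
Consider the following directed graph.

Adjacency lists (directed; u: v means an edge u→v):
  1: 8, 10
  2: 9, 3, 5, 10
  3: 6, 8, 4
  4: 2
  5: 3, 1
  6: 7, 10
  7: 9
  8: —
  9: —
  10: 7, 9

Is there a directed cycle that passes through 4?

4 is on a cycle iff 4 can reach itself via ≥1 edge.
4 → 2 → 3 → 4 — yes.

Yes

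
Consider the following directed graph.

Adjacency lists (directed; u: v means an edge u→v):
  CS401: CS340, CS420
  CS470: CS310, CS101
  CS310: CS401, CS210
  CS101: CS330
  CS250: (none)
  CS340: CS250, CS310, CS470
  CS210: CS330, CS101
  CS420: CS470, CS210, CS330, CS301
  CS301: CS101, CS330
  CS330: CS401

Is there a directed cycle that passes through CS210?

Yes

CS210 is on a cycle iff CS210 can reach itself via ≥1 edge.
CS210 → CS330 → CS401 → CS420 → CS210 — yes.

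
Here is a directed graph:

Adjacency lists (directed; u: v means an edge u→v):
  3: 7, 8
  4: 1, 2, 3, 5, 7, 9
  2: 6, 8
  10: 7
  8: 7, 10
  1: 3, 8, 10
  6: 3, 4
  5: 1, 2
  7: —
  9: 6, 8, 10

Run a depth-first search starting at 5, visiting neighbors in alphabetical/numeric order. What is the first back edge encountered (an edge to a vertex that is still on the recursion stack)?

4→2

DFS from 5 (visiting neighbors in alphabetical/numeric order); mark gray on enter, black on exit:
5 gray
  1 gray
    3 gray
      7 gray
      7 black
      8 gray
        8→7: 7 black — skip
        10 gray
          10→7: 7 black — skip
        10 black
      8 black
    3 black
    1→8: 8 black — skip
    1→10: 10 black — skip
  1 black
  2 gray
    6 gray
      6→3: 3 black — skip
      4 gray
        4→1: 1 black — skip
        4→2: 2 is gray → back edge
First back edge: 4 → 2.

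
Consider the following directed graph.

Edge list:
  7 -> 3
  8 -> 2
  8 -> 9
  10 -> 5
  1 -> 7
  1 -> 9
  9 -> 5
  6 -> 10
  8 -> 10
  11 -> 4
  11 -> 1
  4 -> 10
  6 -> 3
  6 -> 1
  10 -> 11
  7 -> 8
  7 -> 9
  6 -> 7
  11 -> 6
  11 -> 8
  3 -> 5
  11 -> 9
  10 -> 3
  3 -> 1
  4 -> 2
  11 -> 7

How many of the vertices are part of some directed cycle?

8

A vertex is on a directed cycle iff it belongs to a strongly connected component of size ≥ 2 (or has a self-loop).
The vertices on cycles are {1, 3, 4, 6, 7, 8, 10, 11} — 8 in total.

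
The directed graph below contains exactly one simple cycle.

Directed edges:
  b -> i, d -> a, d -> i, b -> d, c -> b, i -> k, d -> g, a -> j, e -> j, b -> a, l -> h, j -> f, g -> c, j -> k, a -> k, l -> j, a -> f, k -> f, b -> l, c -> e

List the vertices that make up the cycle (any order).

b, c, d, g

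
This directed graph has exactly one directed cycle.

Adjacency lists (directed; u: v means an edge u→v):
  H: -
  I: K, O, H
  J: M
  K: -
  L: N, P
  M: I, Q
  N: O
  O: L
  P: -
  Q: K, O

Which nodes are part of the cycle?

DFS with gray/black marking from O:
O gray
  L gray
    N gray
      N→O: O is gray → back edge
Back edge closes the cycle O → L → N → O; its vertices are {L, N, O}.

L, N, O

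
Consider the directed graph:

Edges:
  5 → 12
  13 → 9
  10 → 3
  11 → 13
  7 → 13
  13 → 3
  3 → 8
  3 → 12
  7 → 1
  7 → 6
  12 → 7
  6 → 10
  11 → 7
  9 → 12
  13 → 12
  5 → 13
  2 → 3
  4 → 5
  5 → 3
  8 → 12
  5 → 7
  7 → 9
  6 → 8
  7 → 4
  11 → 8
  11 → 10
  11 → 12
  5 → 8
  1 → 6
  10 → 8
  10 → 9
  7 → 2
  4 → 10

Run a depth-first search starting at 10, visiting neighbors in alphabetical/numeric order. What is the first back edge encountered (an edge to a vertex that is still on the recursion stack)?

DFS from 10 (visiting neighbors in alphabetical/numeric order); mark gray on enter, black on exit:
10 gray
  3 gray
    8 gray
      12 gray
        7 gray
          1 gray
            6 gray
              6→8: 8 is gray → back edge
First back edge: 6 → 8.

6→8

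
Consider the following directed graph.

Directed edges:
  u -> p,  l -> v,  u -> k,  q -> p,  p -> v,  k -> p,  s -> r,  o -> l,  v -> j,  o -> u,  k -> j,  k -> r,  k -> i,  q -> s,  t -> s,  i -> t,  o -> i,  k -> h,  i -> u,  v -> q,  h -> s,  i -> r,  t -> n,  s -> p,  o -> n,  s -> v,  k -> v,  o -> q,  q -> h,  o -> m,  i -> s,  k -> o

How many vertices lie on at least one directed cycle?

9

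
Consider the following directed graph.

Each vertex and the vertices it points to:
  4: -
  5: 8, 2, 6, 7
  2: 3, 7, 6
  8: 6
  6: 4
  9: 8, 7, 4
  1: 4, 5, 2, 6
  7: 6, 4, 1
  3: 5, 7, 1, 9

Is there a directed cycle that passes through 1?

1 is on a cycle iff 1 can reach itself via ≥1 edge.
1 → 5 → 7 → 1 — yes.

Yes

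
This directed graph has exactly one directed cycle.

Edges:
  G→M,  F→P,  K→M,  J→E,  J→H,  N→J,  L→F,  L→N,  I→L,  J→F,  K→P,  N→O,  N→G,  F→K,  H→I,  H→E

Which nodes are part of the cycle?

DFS with gray/black marking from N:
N gray
  G gray
    M gray
    M black
  G black
  J gray
    F gray
      K gray
        K→M: M black — skip
        P gray
        P black
      K black
      F→P: P black — skip
    F black
    E gray
    E black
    H gray
      H→E: E black — skip
      I gray
        L gray
          L→N: N is gray → back edge
Back edge closes the cycle N → J → H → I → L → N; its vertices are {H, I, J, L, N}.

H, I, J, L, N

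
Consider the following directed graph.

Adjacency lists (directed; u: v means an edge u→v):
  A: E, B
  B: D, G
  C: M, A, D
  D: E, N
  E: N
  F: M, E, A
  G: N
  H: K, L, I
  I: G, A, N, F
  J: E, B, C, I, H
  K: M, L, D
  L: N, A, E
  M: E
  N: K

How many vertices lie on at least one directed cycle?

A vertex is on a directed cycle iff it belongs to a strongly connected component of size ≥ 2 (or has a self-loop).
The vertices on cycles are {A, B, D, E, G, K, L, M, N} — 9 in total.

9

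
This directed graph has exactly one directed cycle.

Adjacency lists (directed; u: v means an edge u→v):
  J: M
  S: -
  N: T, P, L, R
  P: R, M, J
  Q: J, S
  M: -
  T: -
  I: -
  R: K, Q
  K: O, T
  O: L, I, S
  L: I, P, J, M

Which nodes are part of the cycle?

DFS with gray/black marking from R:
R gray
  K gray
    O gray
      L gray
        I gray
        I black
        P gray
          P→R: R is gray → back edge
Back edge closes the cycle R → K → O → L → P → R; its vertices are {K, L, O, P, R}.

K, L, O, P, R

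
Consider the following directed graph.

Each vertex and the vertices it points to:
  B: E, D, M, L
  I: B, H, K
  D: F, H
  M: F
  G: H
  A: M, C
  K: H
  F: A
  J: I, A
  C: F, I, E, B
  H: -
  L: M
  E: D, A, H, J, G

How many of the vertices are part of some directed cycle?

A vertex is on a directed cycle iff it belongs to a strongly connected component of size ≥ 2 (or has a self-loop).
The vertices on cycles are {A, B, C, D, E, F, I, J, L, M} — 10 in total.

10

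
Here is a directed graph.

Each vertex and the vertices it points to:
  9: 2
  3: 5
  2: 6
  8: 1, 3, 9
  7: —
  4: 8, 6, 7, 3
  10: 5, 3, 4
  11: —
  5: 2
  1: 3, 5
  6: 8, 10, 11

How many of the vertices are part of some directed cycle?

9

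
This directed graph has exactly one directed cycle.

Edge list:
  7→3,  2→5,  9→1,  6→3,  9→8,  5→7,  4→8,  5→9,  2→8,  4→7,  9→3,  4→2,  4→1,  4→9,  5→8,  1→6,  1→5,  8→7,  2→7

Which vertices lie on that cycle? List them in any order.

1, 5, 9

DFS with gray/black marking from 9:
9 gray
  1 gray
    5 gray
      8 gray
        7 gray
          3 gray
          3 black
        7 black
      8 black
      5→7: 7 black — skip
      5→9: 9 is gray → back edge
Back edge closes the cycle 9 → 1 → 5 → 9; its vertices are {1, 5, 9}.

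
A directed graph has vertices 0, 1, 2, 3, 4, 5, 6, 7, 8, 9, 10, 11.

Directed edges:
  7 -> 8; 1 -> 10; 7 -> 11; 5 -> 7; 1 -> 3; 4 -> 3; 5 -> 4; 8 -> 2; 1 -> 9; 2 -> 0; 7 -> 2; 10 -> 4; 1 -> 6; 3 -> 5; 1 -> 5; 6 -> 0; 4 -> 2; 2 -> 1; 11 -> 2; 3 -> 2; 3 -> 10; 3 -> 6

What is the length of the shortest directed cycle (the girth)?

3

For each vertex v, BFS finds the shortest path from v back to v.
The shortest such closed walk is 1 → 3 → 2 → 1, length 3.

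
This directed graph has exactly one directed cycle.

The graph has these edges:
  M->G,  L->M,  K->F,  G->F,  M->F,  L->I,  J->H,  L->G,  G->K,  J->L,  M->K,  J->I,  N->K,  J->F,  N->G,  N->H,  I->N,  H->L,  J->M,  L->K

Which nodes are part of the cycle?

H, I, L, N

DFS with gray/black marking from L:
L gray
  G gray
    F gray
    F black
    K gray
      K→F: F black — skip
    K black
  G black
  M gray
    M→G: G black — skip
    M→K: K black — skip
    M→F: F black — skip
  M black
  L→K: K black — skip
  I gray
    N gray
      N→K: K black — skip
      N→G: G black — skip
      H gray
        H→L: L is gray → back edge
Back edge closes the cycle L → I → N → H → L; its vertices are {H, I, L, N}.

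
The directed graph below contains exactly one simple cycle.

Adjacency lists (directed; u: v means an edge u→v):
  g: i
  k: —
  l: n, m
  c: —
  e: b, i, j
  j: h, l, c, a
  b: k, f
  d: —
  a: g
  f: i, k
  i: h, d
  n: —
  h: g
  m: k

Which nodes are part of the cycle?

g, h, i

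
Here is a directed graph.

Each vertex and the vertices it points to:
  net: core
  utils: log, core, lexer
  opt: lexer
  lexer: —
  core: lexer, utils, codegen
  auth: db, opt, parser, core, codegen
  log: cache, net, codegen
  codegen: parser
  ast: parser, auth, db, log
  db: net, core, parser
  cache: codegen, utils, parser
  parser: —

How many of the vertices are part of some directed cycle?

A vertex is on a directed cycle iff it belongs to a strongly connected component of size ≥ 2 (or has a self-loop).
The vertices on cycles are {log, net, core, cache, utils} — 5 in total.

5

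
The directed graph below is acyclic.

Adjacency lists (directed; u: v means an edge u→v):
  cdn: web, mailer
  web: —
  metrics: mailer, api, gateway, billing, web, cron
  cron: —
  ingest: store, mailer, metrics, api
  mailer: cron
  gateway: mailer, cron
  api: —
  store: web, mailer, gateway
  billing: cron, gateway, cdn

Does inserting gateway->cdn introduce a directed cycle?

No

Adding gateway→cdn creates a cycle iff cdn can already reach gateway.
Explore from cdn: no path reaches gateway. The graph stays acyclic.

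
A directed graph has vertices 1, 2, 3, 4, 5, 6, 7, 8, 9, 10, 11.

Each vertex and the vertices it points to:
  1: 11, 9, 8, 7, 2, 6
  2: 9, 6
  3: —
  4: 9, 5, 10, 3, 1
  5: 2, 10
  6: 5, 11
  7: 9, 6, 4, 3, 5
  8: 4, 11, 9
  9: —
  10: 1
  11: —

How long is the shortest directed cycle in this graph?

3

For each vertex v, BFS finds the shortest path from v back to v.
The shortest such closed walk is 4 → 1 → 8 → 4, length 3.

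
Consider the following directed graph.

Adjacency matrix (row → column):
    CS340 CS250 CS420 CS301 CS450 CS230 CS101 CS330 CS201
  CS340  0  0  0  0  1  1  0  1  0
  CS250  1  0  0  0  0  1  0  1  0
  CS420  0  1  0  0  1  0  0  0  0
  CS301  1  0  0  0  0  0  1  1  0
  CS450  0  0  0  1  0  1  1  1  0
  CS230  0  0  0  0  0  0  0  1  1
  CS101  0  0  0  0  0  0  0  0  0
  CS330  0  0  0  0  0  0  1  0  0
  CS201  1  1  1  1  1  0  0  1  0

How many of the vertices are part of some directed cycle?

A vertex is on a directed cycle iff it belongs to a strongly connected component of size ≥ 2 (or has a self-loop).
The vertices on cycles are {CS201, CS230, CS250, CS301, CS340, CS420, CS450} — 7 in total.

7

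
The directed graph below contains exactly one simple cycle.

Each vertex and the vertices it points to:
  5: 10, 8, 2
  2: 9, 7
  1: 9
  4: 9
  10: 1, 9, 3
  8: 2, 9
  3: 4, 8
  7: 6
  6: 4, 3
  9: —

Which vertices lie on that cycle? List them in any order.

2, 3, 6, 7, 8

DFS with gray/black marking from 8:
8 gray
  2 gray
    9 gray
    9 black
    7 gray
      6 gray
        4 gray
          4→9: 9 black — skip
        4 black
        3 gray
          3→4: 4 black — skip
          3→8: 8 is gray → back edge
Back edge closes the cycle 8 → 2 → 7 → 6 → 3 → 8; its vertices are {2, 3, 6, 7, 8}.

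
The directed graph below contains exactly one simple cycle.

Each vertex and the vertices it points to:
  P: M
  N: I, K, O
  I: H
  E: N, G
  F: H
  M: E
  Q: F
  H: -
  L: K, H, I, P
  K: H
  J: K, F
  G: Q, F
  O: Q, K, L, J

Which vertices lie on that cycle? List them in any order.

E, L, M, N, O, P

DFS with gray/black marking from E:
E gray
  N gray
    I gray
      H gray
      H black
    I black
    K gray
      K→H: H black — skip
    K black
    O gray
      Q gray
        F gray
          F→H: H black — skip
        F black
      Q black
      O→K: K black — skip
      L gray
        L→K: K black — skip
        L→H: H black — skip
        L→I: I black — skip
        P gray
          M gray
            M→E: E is gray → back edge
Back edge closes the cycle E → N → O → L → P → M → E; its vertices are {E, L, M, N, O, P}.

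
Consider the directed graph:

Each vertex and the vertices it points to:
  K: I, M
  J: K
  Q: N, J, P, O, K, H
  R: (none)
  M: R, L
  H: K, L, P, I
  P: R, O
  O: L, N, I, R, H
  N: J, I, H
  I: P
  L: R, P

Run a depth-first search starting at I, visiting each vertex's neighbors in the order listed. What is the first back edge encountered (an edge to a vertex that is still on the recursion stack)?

L→P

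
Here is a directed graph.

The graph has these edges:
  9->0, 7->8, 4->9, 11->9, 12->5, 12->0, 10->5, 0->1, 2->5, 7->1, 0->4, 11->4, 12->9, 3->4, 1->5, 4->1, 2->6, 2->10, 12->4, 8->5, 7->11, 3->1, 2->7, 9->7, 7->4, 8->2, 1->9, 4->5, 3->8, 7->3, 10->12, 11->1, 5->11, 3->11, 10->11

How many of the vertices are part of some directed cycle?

12

A vertex is on a directed cycle iff it belongs to a strongly connected component of size ≥ 2 (or has a self-loop).
The vertices on cycles are {0, 1, 2, 3, 4, 5, 7, 8, 9, 10, 11, 12} — 12 in total.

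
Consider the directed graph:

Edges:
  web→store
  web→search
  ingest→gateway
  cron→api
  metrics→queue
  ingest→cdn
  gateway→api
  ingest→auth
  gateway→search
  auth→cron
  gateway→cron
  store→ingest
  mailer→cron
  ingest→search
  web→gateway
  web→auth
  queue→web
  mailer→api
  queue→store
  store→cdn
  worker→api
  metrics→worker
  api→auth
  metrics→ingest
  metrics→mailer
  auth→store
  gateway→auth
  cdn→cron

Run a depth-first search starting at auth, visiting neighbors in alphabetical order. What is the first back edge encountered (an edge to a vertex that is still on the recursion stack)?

DFS from auth (visiting neighbors in alphabetical order); mark gray on enter, black on exit:
auth gray
  cron gray
    api gray
      api→auth: auth is gray → back edge
First back edge: api → auth.

api->auth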